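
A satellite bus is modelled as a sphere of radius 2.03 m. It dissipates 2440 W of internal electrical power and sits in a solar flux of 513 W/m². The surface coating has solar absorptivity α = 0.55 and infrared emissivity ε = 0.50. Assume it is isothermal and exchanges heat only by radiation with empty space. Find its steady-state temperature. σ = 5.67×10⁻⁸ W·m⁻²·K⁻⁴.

T ≈ 254 K

At steady state, absorbed solar power + internal power = radiated power.
Absorbed: α·S·A_cross = 0.55·513·12.95 = 3653 W (cross-section πr²).
Total input = 3653 + 2440 = 6093 W.
Radiated: εσ·A_surf·T⁴ with A_surf = 4πr² = 51.78 m².
T⁴ = 6093/(0.50·5.67×10⁻⁸·51.78) = 4.150×10⁹ K⁴.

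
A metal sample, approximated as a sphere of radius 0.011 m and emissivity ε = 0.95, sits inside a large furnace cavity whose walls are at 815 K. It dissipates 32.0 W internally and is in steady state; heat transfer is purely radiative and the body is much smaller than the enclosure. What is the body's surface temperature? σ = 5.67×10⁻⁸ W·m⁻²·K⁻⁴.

T ≈ 955 K

For a small grey body in a large enclosure, net radiated power = εσA(T⁴ − T_w⁴).
Steady state: P = εσA(T⁴ − T_w⁴) with A = 4πr² = 0.001521 m².
T⁴ = P/(εσA) + T_w⁴ = 32.0/(0.95·5.67×10⁻⁸·0.001521) + (815)⁴
    = 3.907×10¹¹ + 4.412×10¹¹ = 8.319×10¹¹ K⁴.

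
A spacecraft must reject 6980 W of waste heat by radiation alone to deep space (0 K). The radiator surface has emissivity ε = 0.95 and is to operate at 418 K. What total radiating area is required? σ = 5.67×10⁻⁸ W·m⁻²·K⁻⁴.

P = εσA T⁴ ⇒ A = P/(εσT⁴).
T⁴ = 3.053×10¹⁰ K⁴.
A = 6980/(0.95 × 5.67×10⁻⁸ × 3.053×10¹⁰).

A ≈ 4.24 m²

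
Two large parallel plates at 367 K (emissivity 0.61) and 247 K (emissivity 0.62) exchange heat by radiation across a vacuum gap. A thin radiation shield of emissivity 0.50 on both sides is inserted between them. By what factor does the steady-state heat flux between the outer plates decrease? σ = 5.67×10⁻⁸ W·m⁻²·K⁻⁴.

factor ≈ 2.33

Without shield: q₀ = σΔ(T⁴)/(1/ε₁+1/ε₂−1) with denominator 2.252.
With shield the two gaps are in series; the resistances add: (1/ε₁+1/ε_s−1)+(1/ε_s+1/ε₂−1) = 2.639+2.613 = 5.252.
Heat-flux ratio q₀/q = 5.252/2.252.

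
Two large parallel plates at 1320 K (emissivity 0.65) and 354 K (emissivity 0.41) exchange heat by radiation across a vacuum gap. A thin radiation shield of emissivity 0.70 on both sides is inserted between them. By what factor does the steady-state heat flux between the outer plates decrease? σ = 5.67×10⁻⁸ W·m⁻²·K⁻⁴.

Without shield: q₀ = σΔ(T⁴)/(1/ε₁+1/ε₂−1) with denominator 2.977.
With shield the two gaps are in series; the resistances add: (1/ε₁+1/ε_s−1)+(1/ε_s+1/ε₂−1) = 1.967+2.868 = 4.835.
Heat-flux ratio q₀/q = 4.835/2.977.

factor ≈ 1.62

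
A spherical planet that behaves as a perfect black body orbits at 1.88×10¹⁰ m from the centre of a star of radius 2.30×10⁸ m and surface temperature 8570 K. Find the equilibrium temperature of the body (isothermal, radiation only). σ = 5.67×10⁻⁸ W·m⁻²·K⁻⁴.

The star's surface emits σT_*⁴; at distance d the flux is S = σT_*⁴(R_*/d)².
S = 5.67×10⁻⁸·(8570)⁴·(2.30×10⁸/1.88×10¹⁰)² = 45780 W/m².
For an isothermal sphere T⁴ = (1−a)S/(4σ) = 2.018×10¹¹ K⁴.

T ≈ 670 K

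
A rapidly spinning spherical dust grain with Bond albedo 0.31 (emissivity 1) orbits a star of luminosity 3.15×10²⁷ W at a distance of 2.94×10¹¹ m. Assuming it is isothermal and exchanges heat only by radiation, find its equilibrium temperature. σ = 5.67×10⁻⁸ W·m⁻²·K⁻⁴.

First find the stellar flux at distance d: S = L/(4πd²) = 3.15×10²⁷/(4π·(2.94×10¹¹)²) = 2900 W/m².
For an isothermal sphere, absorbed (1−a)S·πr² = emitted σ·4πr²·T⁴, so T⁴ = (1−a)S/(4σ).
T⁴ = 0.690·2900/(4·5.67×10⁻⁸) = 8.823×10⁹ K⁴.

T ≈ 306 K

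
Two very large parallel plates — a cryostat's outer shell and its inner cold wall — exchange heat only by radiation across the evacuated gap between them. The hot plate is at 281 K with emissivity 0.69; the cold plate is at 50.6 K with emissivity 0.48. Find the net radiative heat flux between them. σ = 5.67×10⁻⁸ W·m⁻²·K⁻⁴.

For two infinite grey parallel plates, q = σ(T₁⁴ − T₂⁴)/(1/ε₁ + 1/ε₂ − 1).
T₁⁴ − T₂⁴ = 6.235×10⁹ − 6.555×10⁶ = 6.228×10⁹ K⁴.
1/ε₁ + 1/ε₂ − 1 = 1.449 + 2.083 − 1 = 2.533.
q = 5.67×10⁻⁸ × 6.228×10⁹ / 2.533.

q ≈ 139 W/m²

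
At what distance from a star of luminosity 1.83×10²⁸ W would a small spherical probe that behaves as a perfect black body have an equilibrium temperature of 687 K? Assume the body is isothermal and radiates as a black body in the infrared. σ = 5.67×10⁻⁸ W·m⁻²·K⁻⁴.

For an isothermal black-emitting sphere, (1−a)S·πr² = σ·4πr²·T⁴ ⇒ S = 4σT⁴/(1−a).
S = 4·5.67×10⁻⁸·(687)⁴/1.00 = 50520 W/m².
Flux falls as S = L/(4πd²), so d = √(L/(4πS)) = √(1.83×10²⁸/(4π·50520)).

d ≈ 1.70×10¹¹ m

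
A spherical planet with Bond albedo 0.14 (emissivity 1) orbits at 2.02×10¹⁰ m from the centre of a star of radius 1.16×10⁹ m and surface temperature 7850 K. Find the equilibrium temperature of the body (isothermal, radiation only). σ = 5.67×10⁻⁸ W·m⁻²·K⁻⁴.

The star's surface emits σT_*⁴; at distance d the flux is S = σT_*⁴(R_*/d)².
S = 5.67×10⁻⁸·(7850)⁴·(1.16×10⁹/2.02×10¹⁰)² = 7.100×10⁵ W/m².
For an isothermal sphere T⁴ = (1−a)S/(4σ) = 2.692×10¹² K⁴.

T ≈ 1280 K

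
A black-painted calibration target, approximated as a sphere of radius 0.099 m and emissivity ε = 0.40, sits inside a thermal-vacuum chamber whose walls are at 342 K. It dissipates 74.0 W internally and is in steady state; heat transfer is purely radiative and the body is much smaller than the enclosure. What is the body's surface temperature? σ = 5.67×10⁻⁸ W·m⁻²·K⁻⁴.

For a small grey body in a large enclosure, net radiated power = εσA(T⁴ − T_w⁴).
Steady state: P = εσA(T⁴ − T_w⁴) with A = 4πr² = 0.1232 m².
T⁴ = P/(εσA) + T_w⁴ = 74.0/(0.40·5.67×10⁻⁸·0.1232) + (342)⁴
    = 2.649×10¹⁰ + 1.368×10¹⁰ = 4.017×10¹⁰ K⁴.

T ≈ 448 K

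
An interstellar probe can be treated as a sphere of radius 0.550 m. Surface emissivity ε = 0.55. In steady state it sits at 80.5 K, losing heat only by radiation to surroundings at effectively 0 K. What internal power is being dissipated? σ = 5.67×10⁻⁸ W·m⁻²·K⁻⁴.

Steady state: P = εσA T⁴.
A = 4πr² = 3.801 m²; T⁴ = (80.5)⁴ = 4.199×10⁷ K⁴.
P = 0.55 × 5.67×10⁻⁸ × 3.801 × 4.199×10⁷.

P ≈ 4.98 W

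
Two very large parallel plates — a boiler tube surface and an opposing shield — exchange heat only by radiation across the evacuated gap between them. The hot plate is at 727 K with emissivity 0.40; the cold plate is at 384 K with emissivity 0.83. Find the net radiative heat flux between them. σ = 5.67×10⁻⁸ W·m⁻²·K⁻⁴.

For two infinite grey parallel plates, q = σ(T₁⁴ − T₂⁴)/(1/ε₁ + 1/ε₂ − 1).
T₁⁴ − T₂⁴ = 2.793×10¹¹ − 2.174×10¹⁰ = 2.576×10¹¹ K⁴.
1/ε₁ + 1/ε₂ − 1 = 2.500 + 1.205 − 1 = 2.705.
q = 5.67×10⁻⁸ × 2.576×10¹¹ / 2.705.

q ≈ 5400 W/m²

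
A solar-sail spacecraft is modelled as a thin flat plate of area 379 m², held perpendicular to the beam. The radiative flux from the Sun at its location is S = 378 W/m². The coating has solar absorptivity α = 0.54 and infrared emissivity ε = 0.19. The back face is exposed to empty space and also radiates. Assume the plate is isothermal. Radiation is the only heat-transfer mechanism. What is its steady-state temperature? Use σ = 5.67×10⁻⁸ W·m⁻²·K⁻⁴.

T ≈ 312 K

At equilibrium, absorbed power = emitted power.
Absorbing cross-section = A = 379.0 m²; emitting surface = 2A = 758.0 m² (ratio 2).
αS·A_cross = εσ·A_surf·T⁴  ⇒  T⁴ = αS/(ε·2σ).
T⁴ = 0.540·378/(0.19·2·5.67×10⁻⁸) = 9.474×10⁹ K⁴.
T = (9.474×10⁹)^(1/4).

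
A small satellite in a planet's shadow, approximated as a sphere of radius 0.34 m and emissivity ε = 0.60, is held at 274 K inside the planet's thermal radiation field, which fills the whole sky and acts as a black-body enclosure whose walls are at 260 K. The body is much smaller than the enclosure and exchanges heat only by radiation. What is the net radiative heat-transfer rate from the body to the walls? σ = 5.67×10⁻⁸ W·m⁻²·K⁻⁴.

P_net ≈ 52.7 W

For a small grey body in a large enclosure: P_net = εσA(T_body⁴ − T_wall⁴).
A = 4πr² = 1.453 m²; T_body⁴ − T_wall⁴ = 5.636×10⁹ − 4.570×10⁹ = 1.067×10⁹ K⁴.
|P_net| = 0.60·5.67×10⁻⁸·1.453·1.067×10⁹.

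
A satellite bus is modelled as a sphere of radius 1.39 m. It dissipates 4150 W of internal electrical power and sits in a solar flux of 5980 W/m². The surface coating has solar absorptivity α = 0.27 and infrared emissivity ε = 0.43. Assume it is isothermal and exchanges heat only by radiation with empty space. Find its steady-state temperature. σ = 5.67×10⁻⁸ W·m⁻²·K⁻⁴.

At steady state, absorbed solar power + internal power = radiated power.
Absorbed: α·S·A_cross = 0.27·5980·6.070 = 9800 W (cross-section πr²).
Total input = 9800 + 4150 = 13950 W.
Radiated: εσ·A_surf·T⁴ with A_surf = 4πr² = 24.28 m².
T⁴ = 13950/(0.43·5.67×10⁻⁸·24.28) = 2.357×10¹⁰ K⁴.

T ≈ 392 K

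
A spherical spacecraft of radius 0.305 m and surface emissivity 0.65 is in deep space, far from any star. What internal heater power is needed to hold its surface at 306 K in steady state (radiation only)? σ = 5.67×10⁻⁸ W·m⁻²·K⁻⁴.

P = εσ·4πr²·T⁴.
4πr² = 1.169 m²; T⁴ = 8.768×10⁹ K⁴.
P = 0.65·5.67×10⁻⁸·1.169·8.768×10⁹.

P ≈ 378 W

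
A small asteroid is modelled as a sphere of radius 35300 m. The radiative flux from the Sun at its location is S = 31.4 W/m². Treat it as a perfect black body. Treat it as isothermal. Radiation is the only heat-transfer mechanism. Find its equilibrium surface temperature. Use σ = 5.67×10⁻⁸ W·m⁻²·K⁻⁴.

At equilibrium, absorbed power = emitted power.
Absorbing cross-section = πr² = 3.915×10⁹ m²; emitting surface = 4πr² = 1.566×10¹⁰ m² (ratio 4).
S·A_cross = εσ·A_surf·T⁴  ⇒  T⁴ = S/(4σ).
T⁴ = 1.00·31.4/(4·5.67×10⁻⁸) = 1.384×10⁸ K⁴.
T = (1.384×10⁸)^(1/4).

T ≈ 108 K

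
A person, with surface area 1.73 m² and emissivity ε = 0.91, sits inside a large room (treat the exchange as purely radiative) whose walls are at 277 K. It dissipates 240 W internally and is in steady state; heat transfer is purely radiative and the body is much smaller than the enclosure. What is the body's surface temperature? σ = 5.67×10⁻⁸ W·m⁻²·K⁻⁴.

For a small grey body in a large enclosure, net radiated power = εσA(T⁴ − T_w⁴).
Steady state: P = εσA(T⁴ − T_w⁴) with A = 1.73 m².
T⁴ = P/(εσA) + T_w⁴ = 240/(0.91·5.67×10⁻⁸·1.730) + (277)⁴
    = 2.689×10⁹ + 5.887×10⁹ = 8.576×10⁹ K⁴.

T ≈ 304 K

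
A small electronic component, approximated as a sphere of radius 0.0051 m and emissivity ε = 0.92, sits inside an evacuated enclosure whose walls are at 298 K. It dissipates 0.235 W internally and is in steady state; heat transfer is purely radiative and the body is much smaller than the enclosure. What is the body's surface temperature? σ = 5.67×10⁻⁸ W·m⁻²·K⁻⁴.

For a small grey body in a large enclosure, net radiated power = εσA(T⁴ − T_w⁴).
Steady state: P = εσA(T⁴ − T_w⁴) with A = 4πr² = 3.269×10⁻⁴ m².
T⁴ = P/(εσA) + T_w⁴ = 0.235/(0.92·5.67×10⁻⁸·3.269×10⁻⁴) + (298)⁴
    = 1.378×10¹⁰ + 7.886×10⁹ = 2.167×10¹⁰ K⁴.

T ≈ 384 K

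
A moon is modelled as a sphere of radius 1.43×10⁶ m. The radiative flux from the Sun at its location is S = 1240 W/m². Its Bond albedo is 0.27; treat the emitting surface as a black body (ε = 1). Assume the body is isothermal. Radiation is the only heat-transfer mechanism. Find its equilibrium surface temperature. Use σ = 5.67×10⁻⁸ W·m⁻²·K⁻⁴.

T ≈ 251 K

At equilibrium, absorbed power = emitted power.
Absorbing cross-section = πr² = 6.424×10¹² m²; emitting surface = 4πr² = 2.570×10¹³ m² (ratio 4).
(1−a)S·A_cross = εσ·A_surf·T⁴  ⇒  T⁴ = (1−a)S/(4σ).
T⁴ = 0.730·1240/(4·5.67×10⁻⁸) = 3.991×10⁹ K⁴.
T = (3.991×10⁹)^(1/4).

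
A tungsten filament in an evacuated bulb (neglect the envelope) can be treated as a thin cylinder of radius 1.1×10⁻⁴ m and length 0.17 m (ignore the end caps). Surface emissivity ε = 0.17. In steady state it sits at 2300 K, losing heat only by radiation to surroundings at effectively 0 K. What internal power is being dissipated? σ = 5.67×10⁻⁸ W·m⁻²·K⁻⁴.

Steady state: P = εσA T⁴.
A = 2πrL = 1.175×10⁻⁴ m²; T⁴ = (2300)⁴ = 2.798×10¹³ K⁴.
P = 0.17 × 5.67×10⁻⁸ × 1.175×10⁻⁴ × 2.798×10¹³.

P ≈ 31.7 W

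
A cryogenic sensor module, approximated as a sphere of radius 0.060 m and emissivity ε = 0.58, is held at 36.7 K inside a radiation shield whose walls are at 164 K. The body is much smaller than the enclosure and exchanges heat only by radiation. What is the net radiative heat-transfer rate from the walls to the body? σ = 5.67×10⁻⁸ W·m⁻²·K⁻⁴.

P_net ≈ 1.07 W

For a small grey body in a large enclosure: P_net = εσA(T_body⁴ − T_wall⁴).
A = 4πr² = 0.04524 m²; T_body⁴ − T_wall⁴ = 1.814×10⁶ − 7.234×10⁸ = -7.216×10⁸ K⁴.
|P_net| = 0.58·5.67×10⁻⁸·0.04524·7.216×10⁸.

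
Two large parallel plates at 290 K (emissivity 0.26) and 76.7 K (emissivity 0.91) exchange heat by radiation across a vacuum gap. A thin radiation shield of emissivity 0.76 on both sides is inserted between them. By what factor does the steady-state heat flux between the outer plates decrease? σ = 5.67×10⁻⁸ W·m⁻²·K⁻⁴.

factor ≈ 1.41

Without shield: q₀ = σΔ(T⁴)/(1/ε₁+1/ε₂−1) with denominator 3.945.
With shield the two gaps are in series; the resistances add: (1/ε₁+1/ε_s−1)+(1/ε_s+1/ε₂−1) = 4.162+1.415 = 5.577.
Heat-flux ratio q₀/q = 5.577/3.945.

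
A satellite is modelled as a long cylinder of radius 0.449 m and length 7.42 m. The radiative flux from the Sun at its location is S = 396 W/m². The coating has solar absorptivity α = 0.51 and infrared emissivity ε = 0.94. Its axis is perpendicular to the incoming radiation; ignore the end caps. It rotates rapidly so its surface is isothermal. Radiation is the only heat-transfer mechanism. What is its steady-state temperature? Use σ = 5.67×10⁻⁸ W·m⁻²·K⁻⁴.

At equilibrium, absorbed power = emitted power.
Absorbing cross-section = 2rL = 6.663 m²; emitting surface = 2πrL = 20.93 m² (ratio π).
αS·A_cross = εσ·A_surf·T⁴  ⇒  T⁴ = αS/(ε·πσ).
T⁴ = 0.510·396/(0.94·π·5.67×10⁻⁸) = 1.206×10⁹ K⁴.
T = (1.206×10⁹)^(1/4).

T ≈ 186 K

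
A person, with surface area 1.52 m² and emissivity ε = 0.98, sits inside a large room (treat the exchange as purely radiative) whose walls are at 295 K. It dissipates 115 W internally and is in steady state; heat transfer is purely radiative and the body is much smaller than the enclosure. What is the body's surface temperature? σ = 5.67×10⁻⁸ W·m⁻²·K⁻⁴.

T ≈ 307 K

For a small grey body in a large enclosure, net radiated power = εσA(T⁴ − T_w⁴).
Steady state: P = εσA(T⁴ − T_w⁴) with A = 1.52 m².
T⁴ = P/(εσA) + T_w⁴ = 115/(0.98·5.67×10⁻⁸·1.520) + (295)⁴
    = 1.362×10⁹ + 7.573×10⁹ = 8.935×10⁹ K⁴.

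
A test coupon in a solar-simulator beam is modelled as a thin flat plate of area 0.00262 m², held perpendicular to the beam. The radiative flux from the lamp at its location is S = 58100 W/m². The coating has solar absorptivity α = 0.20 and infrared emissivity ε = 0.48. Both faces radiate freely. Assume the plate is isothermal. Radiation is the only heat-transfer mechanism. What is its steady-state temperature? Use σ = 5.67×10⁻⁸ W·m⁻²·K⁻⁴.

At equilibrium, absorbed power = emitted power.
Absorbing cross-section = A = 0.002620 m²; emitting surface = 2A = 0.005240 m² (ratio 2).
αS·A_cross = εσ·A_surf·T⁴  ⇒  T⁴ = αS/(ε·2σ).
T⁴ = 0.200·58100/(0.48·2·5.67×10⁻⁸) = 2.135×10¹¹ K⁴.
T = (2.135×10¹¹)^(1/4).

T ≈ 680 K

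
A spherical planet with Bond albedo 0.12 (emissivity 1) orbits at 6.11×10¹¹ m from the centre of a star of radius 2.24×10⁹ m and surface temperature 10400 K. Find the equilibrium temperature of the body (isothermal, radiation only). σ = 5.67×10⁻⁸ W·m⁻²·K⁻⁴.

T ≈ 431 K

The star's surface emits σT_*⁴; at distance d the flux is S = σT_*⁴(R_*/d)².
S = 5.67×10⁻⁸·(10400)⁴·(2.24×10⁹/6.11×10¹¹)² = 8915 W/m².
For an isothermal sphere T⁴ = (1−a)S/(4σ) = 3.459×10¹⁰ K⁴.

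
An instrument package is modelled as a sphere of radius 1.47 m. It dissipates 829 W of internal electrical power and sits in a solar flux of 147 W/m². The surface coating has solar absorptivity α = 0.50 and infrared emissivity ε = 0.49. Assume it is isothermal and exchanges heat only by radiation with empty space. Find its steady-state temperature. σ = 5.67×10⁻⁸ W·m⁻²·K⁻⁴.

At steady state, absorbed solar power + internal power = radiated power.
Absorbed: α·S·A_cross = 0.50·147·6.789 = 499.0 W (cross-section πr²).
Total input = 499.0 + 829 = 1328 W.
Radiated: εσ·A_surf·T⁴ with A_surf = 4πr² = 27.15 m².
T⁴ = 1328/(0.49·5.67×10⁻⁸·27.15) = 1.760×10⁹ K⁴.

T ≈ 205 K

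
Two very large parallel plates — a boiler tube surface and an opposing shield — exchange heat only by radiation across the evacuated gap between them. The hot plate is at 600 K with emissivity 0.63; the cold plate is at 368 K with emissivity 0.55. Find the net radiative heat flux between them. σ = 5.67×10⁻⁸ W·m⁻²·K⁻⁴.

For two infinite grey parallel plates, q = σ(T₁⁴ − T₂⁴)/(1/ε₁ + 1/ε₂ − 1).
T₁⁴ − T₂⁴ = 1.296×10¹¹ − 1.834×10¹⁰ = 1.113×10¹¹ K⁴.
1/ε₁ + 1/ε₂ − 1 = 1.587 + 1.818 − 1 = 2.405.
q = 5.67×10⁻⁸ × 1.113×10¹¹ / 2.405.

q ≈ 2620 W/m²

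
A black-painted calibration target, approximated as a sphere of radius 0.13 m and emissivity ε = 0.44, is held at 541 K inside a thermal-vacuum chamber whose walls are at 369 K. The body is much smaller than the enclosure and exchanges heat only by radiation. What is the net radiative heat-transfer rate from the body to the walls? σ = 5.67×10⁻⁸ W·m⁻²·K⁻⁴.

P_net ≈ 356 W

For a small grey body in a large enclosure: P_net = εσA(T_body⁴ − T_wall⁴).
A = 4πr² = 0.2124 m²; T_body⁴ − T_wall⁴ = 8.566×10¹⁰ − 1.854×10¹⁰ = 6.712×10¹⁰ K⁴.
|P_net| = 0.44·5.67×10⁻⁸·0.2124·6.712×10¹⁰.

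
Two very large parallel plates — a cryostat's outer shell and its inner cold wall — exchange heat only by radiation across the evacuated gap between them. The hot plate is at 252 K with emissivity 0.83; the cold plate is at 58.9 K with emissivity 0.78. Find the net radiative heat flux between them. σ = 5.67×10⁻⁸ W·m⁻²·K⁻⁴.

For two infinite grey parallel plates, q = σ(T₁⁴ − T₂⁴)/(1/ε₁ + 1/ε₂ − 1).
T₁⁴ − T₂⁴ = 4.033×10⁹ − 1.204×10⁷ = 4.021×10⁹ K⁴.
1/ε₁ + 1/ε₂ − 1 = 1.205 + 1.282 − 1 = 1.487.
q = 5.67×10⁻⁸ × 4.021×10⁹ / 1.487.

q ≈ 153 W/m²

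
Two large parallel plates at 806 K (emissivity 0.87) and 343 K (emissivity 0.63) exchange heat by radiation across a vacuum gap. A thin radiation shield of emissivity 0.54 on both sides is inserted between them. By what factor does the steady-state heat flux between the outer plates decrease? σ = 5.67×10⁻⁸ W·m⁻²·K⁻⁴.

factor ≈ 2.56

Without shield: q₀ = σΔ(T⁴)/(1/ε₁+1/ε₂−1) with denominator 1.737.
With shield the two gaps are in series; the resistances add: (1/ε₁+1/ε_s−1)+(1/ε_s+1/ε₂−1) = 2.001+2.439 = 4.440.
Heat-flux ratio q₀/q = 4.440/1.737.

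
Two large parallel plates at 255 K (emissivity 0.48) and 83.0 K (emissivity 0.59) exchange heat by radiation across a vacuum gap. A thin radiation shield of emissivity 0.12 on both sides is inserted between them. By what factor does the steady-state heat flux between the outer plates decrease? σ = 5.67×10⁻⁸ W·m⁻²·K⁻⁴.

Without shield: q₀ = σΔ(T⁴)/(1/ε₁+1/ε₂−1) with denominator 2.778.
With shield the two gaps are in series; the resistances add: (1/ε₁+1/ε_s−1)+(1/ε_s+1/ε₂−1) = 9.417+9.028 = 18.44.
Heat-flux ratio q₀/q = 18.44/2.778.

factor ≈ 6.64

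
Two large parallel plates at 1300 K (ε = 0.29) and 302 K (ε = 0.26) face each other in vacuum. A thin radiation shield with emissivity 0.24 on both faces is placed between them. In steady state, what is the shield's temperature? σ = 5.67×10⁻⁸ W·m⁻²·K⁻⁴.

T_s ≈ 1100 K

In steady state the net flux on the hot side equals that on the cold side.
σ(T₁⁴−T_s⁴)/D₁ = σ(T_s⁴−T₂⁴)/D₂, with D₁ = 1/ε₁+1/ε_s−1 = 6.615, D₂ = 1/ε_s+1/ε₂−1 = 7.013.
Solve for T_s⁴: T_s⁴ = (D₂·T₁⁴ + D₁·T₂⁴)/(D₁+D₂) = 1.474×10¹² K⁴.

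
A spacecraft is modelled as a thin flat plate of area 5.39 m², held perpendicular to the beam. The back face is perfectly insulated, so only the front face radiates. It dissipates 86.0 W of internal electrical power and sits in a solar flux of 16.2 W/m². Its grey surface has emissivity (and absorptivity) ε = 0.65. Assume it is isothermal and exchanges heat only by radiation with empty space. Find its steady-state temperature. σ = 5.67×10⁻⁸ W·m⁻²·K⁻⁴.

T ≈ 164 K

At steady state, absorbed solar power + internal power = radiated power.
Absorbed: α·S·A_cross = 0.65·16.2·5.390 = 56.76 W (cross-section A).
Total input = 56.76 + 86.0 = 142.8 W.
Radiated: εσ·A_surf·T⁴ with A_surf = A = 5.390 m².
T⁴ = 142.8/(0.65·5.67×10⁻⁸·5.390) = 7.186×10⁸ K⁴.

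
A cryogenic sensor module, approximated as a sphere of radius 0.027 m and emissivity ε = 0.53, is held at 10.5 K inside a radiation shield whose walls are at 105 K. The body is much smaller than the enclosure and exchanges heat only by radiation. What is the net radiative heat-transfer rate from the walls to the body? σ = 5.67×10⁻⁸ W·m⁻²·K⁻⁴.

For a small grey body in a large enclosure: P_net = εσA(T_body⁴ − T_wall⁴).
A = 4πr² = 0.009161 m²; T_body⁴ − T_wall⁴ = 12160 − 1.216×10⁸ = -1.215×10⁸ K⁴.
|P_net| = 0.53·5.67×10⁻⁸·0.009161·1.215×10⁸.

P_net ≈ 0.0335 W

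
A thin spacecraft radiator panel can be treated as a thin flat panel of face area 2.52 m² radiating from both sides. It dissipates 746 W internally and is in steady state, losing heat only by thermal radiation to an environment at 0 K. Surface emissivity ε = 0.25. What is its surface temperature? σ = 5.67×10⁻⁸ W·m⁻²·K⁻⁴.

T ≈ 320 K

Steady state: internal power = radiated power, P = εσA T⁴.
Radiating area A = 2·2.52 = 5.040 m².
T⁴ = P/(εσA) = 746/(0.25·5.67×10⁻⁸·5.040) = 1.044×10¹⁰ K⁴.
T = (1.044×10¹⁰)^(1/4).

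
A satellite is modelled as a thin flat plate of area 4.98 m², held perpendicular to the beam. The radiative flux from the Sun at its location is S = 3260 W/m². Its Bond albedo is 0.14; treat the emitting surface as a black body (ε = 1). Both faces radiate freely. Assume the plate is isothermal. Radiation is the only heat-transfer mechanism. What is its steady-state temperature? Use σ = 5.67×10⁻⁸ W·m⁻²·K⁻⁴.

T ≈ 397 K

At equilibrium, absorbed power = emitted power.
Absorbing cross-section = A = 4.980 m²; emitting surface = 2A = 9.960 m² (ratio 2).
(1−a)S·A_cross = εσ·A_surf·T⁴  ⇒  T⁴ = (1−a)S/(2σ).
T⁴ = 0.860·3260/(2·5.67×10⁻⁸) = 2.472×10¹⁰ K⁴.
T = (2.472×10¹⁰)^(1/4).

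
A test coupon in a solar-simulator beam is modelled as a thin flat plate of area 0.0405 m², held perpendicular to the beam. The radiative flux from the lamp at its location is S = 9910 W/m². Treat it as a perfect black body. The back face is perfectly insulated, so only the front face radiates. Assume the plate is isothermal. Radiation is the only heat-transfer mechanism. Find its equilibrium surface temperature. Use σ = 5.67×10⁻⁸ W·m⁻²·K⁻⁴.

At equilibrium, absorbed power = emitted power.
Absorbing cross-section = A = 0.04050 m²; emitting surface = A = 0.04050 m² (ratio 1).
S·A_cross = εσ·A_surf·T⁴  ⇒  T⁴ = S/(1σ).
T⁴ = 1.00·9910/(1·5.67×10⁻⁸) = 1.748×10¹¹ K⁴.
T = (1.748×10¹¹)^(1/4).

T ≈ 647 K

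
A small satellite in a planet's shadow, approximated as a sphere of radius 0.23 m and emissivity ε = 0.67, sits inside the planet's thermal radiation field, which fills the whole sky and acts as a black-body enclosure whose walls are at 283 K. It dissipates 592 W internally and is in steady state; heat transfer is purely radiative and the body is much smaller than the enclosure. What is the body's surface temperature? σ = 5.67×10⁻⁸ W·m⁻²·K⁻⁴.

For a small grey body in a large enclosure, net radiated power = εσA(T⁴ − T_w⁴).
Steady state: P = εσA(T⁴ − T_w⁴) with A = 4πr² = 0.6648 m².
T⁴ = P/(εσA) + T_w⁴ = 592/(0.67·5.67×10⁻⁸·0.6648) + (283)⁴
    = 2.344×10¹⁰ + 6.414×10⁹ = 2.986×10¹⁰ K⁴.

T ≈ 416 K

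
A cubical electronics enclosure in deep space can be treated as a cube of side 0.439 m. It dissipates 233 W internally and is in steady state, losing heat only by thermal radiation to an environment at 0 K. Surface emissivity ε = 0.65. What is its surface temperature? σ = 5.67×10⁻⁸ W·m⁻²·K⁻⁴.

T ≈ 272 K

Steady state: internal power = radiated power, P = εσA T⁴.
Radiating area A = 6L² = 1.156 m².
T⁴ = P/(εσA) = 233/(0.65·5.67×10⁻⁸·1.156) = 5.467×10⁹ K⁴.
T = (5.467×10⁹)^(1/4).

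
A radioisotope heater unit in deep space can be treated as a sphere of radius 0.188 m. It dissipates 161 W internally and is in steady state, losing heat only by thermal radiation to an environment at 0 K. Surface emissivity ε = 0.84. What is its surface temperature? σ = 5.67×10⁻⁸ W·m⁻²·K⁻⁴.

T ≈ 295 K

Steady state: internal power = radiated power, P = εσA T⁴.
Radiating area A = 4πr² = 0.4441 m².
T⁴ = P/(εσA) = 161/(0.84·5.67×10⁻⁸·0.4441) = 7.611×10⁹ K⁴.
T = (7.611×10⁹)^(1/4).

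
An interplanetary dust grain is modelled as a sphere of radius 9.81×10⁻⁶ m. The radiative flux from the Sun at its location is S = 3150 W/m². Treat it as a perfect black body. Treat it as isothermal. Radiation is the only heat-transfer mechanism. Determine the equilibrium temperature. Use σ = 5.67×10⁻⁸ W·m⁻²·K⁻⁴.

At equilibrium, absorbed power = emitted power.
Absorbing cross-section = πr² = 3.023×10⁻¹⁰ m²; emitting surface = 4πr² = 1.209×10⁻⁹ m² (ratio 4).
S·A_cross = εσ·A_surf·T⁴  ⇒  T⁴ = S/(4σ).
T⁴ = 1.00·3150/(4·5.67×10⁻⁸) = 1.389×10¹⁰ K⁴.
T = (1.389×10¹⁰)^(1/4).

T ≈ 343 K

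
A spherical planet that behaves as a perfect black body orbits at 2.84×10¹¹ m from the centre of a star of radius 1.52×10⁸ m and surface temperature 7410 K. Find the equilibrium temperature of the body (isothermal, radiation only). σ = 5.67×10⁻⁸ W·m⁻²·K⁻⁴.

T ≈ 121 K

The star's surface emits σT_*⁴; at distance d the flux is S = σT_*⁴(R_*/d)².
S = 5.67×10⁻⁸·(7410)⁴·(1.52×10⁸/2.84×10¹¹)² = 48.97 W/m².
For an isothermal sphere T⁴ = (1−a)S/(4σ) = 2.159×10⁸ K⁴.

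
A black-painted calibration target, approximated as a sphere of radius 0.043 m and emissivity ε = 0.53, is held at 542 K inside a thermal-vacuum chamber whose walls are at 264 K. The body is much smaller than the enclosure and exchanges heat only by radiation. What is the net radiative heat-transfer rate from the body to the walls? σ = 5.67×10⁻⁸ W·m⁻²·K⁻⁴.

For a small grey body in a large enclosure: P_net = εσA(T_body⁴ − T_wall⁴).
A = 4πr² = 0.02324 m²; T_body⁴ − T_wall⁴ = 8.630×10¹⁰ − 4.858×10⁹ = 8.144×10¹⁰ K⁴.
|P_net| = 0.53·5.67×10⁻⁸·0.02324·8.144×10¹⁰.

P_net ≈ 56.9 W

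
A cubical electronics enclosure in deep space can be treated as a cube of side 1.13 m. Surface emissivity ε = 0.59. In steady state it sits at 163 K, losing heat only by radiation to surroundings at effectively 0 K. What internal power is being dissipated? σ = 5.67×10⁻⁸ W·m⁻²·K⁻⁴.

P ≈ 181 W

Steady state: P = εσA T⁴.
A = 6L² = 7.661 m²; T⁴ = (163)⁴ = 7.059×10⁸ K⁴.
P = 0.59 × 5.67×10⁻⁸ × 7.661 × 7.059×10⁸.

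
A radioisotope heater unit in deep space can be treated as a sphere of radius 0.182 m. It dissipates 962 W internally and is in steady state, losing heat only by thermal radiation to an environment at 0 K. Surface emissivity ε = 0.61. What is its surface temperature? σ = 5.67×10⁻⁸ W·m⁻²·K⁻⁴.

T ≈ 508 K

Steady state: internal power = radiated power, P = εσA T⁴.
Radiating area A = 4πr² = 0.4162 m².
T⁴ = P/(εσA) = 962/(0.61·5.67×10⁻⁸·0.4162) = 6.682×10¹⁰ K⁴.
T = (6.682×10¹⁰)^(1/4).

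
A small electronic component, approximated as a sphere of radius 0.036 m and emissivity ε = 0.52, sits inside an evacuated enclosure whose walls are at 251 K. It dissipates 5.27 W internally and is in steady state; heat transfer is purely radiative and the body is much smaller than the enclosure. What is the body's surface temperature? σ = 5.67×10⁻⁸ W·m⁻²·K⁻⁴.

T ≈ 350 K

For a small grey body in a large enclosure, net radiated power = εσA(T⁴ − T_w⁴).
Steady state: P = εσA(T⁴ − T_w⁴) with A = 4πr² = 0.01629 m².
T⁴ = P/(εσA) + T_w⁴ = 5.27/(0.52·5.67×10⁻⁸·0.01629) + (251)⁴
    = 1.098×10¹⁰ + 3.969×10⁹ = 1.494×10¹⁰ K⁴.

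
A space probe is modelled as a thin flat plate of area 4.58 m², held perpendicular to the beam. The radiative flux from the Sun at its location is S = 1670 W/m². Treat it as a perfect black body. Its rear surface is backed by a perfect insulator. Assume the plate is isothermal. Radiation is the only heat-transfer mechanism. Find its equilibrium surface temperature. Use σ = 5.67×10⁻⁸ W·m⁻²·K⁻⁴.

T ≈ 414 K

At equilibrium, absorbed power = emitted power.
Absorbing cross-section = A = 4.580 m²; emitting surface = A = 4.580 m² (ratio 1).
S·A_cross = εσ·A_surf·T⁴  ⇒  T⁴ = S/(1σ).
T⁴ = 1.00·1670/(1·5.67×10⁻⁸) = 2.945×10¹⁰ K⁴.
T = (2.945×10¹⁰)^(1/4).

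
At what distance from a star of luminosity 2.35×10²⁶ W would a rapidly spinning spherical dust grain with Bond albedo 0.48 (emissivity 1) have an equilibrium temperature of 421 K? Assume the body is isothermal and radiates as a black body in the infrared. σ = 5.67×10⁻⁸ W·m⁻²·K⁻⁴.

For an isothermal black-emitting sphere, (1−a)S·πr² = σ·4πr²·T⁴ ⇒ S = 4σT⁴/(1−a).
S = 4·5.67×10⁻⁸·(421)⁴/0.520 = 13700 W/m².
Flux falls as S = L/(4πd²), so d = √(L/(4πS)) = √(2.35×10²⁶/(4π·13700)).

d ≈ 3.69×10¹⁰ m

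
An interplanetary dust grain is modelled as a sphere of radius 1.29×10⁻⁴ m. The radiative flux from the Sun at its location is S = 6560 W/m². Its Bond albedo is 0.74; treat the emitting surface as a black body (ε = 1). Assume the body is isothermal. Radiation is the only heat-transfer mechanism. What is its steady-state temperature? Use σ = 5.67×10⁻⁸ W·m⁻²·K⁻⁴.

T ≈ 294 K

At equilibrium, absorbed power = emitted power.
Absorbing cross-section = πr² = 5.228×10⁻⁸ m²; emitting surface = 4πr² = 2.091×10⁻⁷ m² (ratio 4).
(1−a)S·A_cross = εσ·A_surf·T⁴  ⇒  T⁴ = (1−a)S/(4σ).
T⁴ = 0.260·6560/(4·5.67×10⁻⁸) = 7.520×10⁹ K⁴.
T = (7.520×10⁹)^(1/4).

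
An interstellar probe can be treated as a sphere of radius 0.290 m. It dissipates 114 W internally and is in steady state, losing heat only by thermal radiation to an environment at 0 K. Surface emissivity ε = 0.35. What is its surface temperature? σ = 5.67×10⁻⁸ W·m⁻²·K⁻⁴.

T ≈ 272 K

Steady state: internal power = radiated power, P = εσA T⁴.
Radiating area A = 4πr² = 1.057 m².
T⁴ = P/(εσA) = 114/(0.35·5.67×10⁻⁸·1.057) = 5.436×10⁹ K⁴.
T = (5.436×10⁹)^(1/4).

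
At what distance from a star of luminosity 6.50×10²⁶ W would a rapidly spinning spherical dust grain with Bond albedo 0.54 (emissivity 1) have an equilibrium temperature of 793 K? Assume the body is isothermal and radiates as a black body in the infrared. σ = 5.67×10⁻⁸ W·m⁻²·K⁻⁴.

For an isothermal black-emitting sphere, (1−a)S·πr² = σ·4πr²·T⁴ ⇒ S = 4σT⁴/(1−a).
S = 4·5.67×10⁻⁸·(793)⁴/0.460 = 1.950×10⁵ W/m².
Flux falls as S = L/(4πd²), so d = √(L/(4πS)) = √(6.50×10²⁶/(4π·1.950×10⁵)).

d ≈ 1.63×10¹⁰ m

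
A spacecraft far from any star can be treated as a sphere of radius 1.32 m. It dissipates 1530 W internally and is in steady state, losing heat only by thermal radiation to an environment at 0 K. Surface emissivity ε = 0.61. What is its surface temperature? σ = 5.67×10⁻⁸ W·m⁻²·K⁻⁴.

T ≈ 212 K

Steady state: internal power = radiated power, P = εσA T⁴.
Radiating area A = 4πr² = 21.90 m².
T⁴ = P/(εσA) = 1530/(0.61·5.67×10⁻⁸·21.90) = 2.020×10⁹ K⁴.
T = (2.020×10⁹)^(1/4).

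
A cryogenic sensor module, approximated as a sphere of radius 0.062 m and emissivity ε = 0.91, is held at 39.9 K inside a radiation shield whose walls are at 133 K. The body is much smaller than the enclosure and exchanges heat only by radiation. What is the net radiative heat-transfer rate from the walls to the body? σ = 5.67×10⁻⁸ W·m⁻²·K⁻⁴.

For a small grey body in a large enclosure: P_net = εσA(T_body⁴ − T_wall⁴).
A = 4πr² = 0.04831 m²; T_body⁴ − T_wall⁴ = 2.534×10⁶ − 3.129×10⁸ = -3.104×10⁸ K⁴.
|P_net| = 0.91·5.67×10⁻⁸·0.04831·3.104×10⁸.

P_net ≈ 0.774 W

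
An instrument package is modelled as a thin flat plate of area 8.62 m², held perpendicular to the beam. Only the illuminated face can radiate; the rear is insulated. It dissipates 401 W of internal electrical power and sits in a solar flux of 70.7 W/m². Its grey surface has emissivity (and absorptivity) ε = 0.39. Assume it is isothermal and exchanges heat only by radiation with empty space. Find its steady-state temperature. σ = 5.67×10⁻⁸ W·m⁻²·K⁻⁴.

At steady state, absorbed solar power + internal power = radiated power.
Absorbed: α·S·A_cross = 0.39·70.7·8.620 = 237.7 W (cross-section A).
Total input = 237.7 + 401 = 638.7 W.
Radiated: εσ·A_surf·T⁴ with A_surf = A = 8.620 m².
T⁴ = 638.7/(0.39·5.67×10⁻⁸·8.620) = 3.351×10⁹ K⁴.

T ≈ 241 K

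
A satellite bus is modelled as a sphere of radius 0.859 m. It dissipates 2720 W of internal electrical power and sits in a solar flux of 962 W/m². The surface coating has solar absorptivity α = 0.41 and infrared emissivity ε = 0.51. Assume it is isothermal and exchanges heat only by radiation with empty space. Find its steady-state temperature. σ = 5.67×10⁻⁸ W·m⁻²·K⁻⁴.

At steady state, absorbed solar power + internal power = radiated power.
Absorbed: α·S·A_cross = 0.41·962·2.318 = 914.3 W (cross-section πr²).
Total input = 914.3 + 2720 = 3634 W.
Radiated: εσ·A_surf·T⁴ with A_surf = 4πr² = 9.272 m².
T⁴ = 3634/(0.51·5.67×10⁻⁸·9.272) = 1.355×10¹⁰ K⁴.

T ≈ 341 K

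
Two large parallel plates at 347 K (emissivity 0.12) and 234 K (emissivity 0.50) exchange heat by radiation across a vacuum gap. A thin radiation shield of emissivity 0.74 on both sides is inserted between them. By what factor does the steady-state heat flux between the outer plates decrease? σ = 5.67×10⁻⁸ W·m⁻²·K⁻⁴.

Without shield: q₀ = σΔ(T⁴)/(1/ε₁+1/ε₂−1) with denominator 9.333.
With shield the two gaps are in series; the resistances add: (1/ε₁+1/ε_s−1)+(1/ε_s+1/ε₂−1) = 8.685+2.351 = 11.04.
Heat-flux ratio q₀/q = 11.04/9.333.

factor ≈ 1.18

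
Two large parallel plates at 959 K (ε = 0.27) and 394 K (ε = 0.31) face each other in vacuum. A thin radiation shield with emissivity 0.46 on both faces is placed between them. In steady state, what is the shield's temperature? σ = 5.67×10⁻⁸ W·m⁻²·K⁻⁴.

In steady state the net flux on the hot side equals that on the cold side.
σ(T₁⁴−T_s⁴)/D₁ = σ(T_s⁴−T₂⁴)/D₂, with D₁ = 1/ε₁+1/ε_s−1 = 4.878, D₂ = 1/ε_s+1/ε₂−1 = 4.400.
Solve for T_s⁴: T_s⁴ = (D₂·T₁⁴ + D₁·T₂⁴)/(D₁+D₂) = 4.138×10¹¹ K⁴.

T_s ≈ 802 K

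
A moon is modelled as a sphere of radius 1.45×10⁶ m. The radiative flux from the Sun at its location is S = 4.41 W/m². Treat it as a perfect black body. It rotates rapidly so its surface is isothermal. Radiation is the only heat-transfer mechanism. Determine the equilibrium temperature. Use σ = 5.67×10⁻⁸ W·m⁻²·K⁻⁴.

T ≈ 66.4 K

At equilibrium, absorbed power = emitted power.
Absorbing cross-section = πr² = 6.605×10¹² m²; emitting surface = 4πr² = 2.642×10¹³ m² (ratio 4).
S·A_cross = εσ·A_surf·T⁴  ⇒  T⁴ = S/(4σ).
T⁴ = 1.00·4.41/(4·5.67×10⁻⁸) = 1.944×10⁷ K⁴.
T = (1.944×10⁷)^(1/4).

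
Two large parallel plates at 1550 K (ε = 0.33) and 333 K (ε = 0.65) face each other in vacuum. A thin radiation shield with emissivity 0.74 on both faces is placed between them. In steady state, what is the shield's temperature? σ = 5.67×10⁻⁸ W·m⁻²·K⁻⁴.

In steady state the net flux on the hot side equals that on the cold side.
σ(T₁⁴−T_s⁴)/D₁ = σ(T_s⁴−T₂⁴)/D₂, with D₁ = 1/ε₁+1/ε_s−1 = 3.382, D₂ = 1/ε_s+1/ε₂−1 = 1.890.
Solve for T_s⁴: T_s⁴ = (D₂·T₁⁴ + D₁·T₂⁴)/(D₁+D₂) = 2.077×10¹² K⁴.

T_s ≈ 1200 K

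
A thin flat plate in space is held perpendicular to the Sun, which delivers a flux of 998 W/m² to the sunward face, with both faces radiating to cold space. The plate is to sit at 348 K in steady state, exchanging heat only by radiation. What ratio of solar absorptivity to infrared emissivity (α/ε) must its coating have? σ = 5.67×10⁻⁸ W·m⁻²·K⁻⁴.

Balance: αS·A = εσ·2A·T⁴ ⇒ α/ε = 2σT⁴/S.
α/ε = 2·5.67×10⁻⁸·(348)⁴/998 = 2·5.67×10⁻⁸·1.467×10¹⁰/998.

α/ε ≈ 1.67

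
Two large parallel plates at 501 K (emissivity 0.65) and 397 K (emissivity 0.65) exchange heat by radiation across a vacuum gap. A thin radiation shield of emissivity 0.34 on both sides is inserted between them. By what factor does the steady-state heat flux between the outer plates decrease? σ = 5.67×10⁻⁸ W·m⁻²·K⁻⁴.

factor ≈ 3.35

Without shield: q₀ = σΔ(T⁴)/(1/ε₁+1/ε₂−1) with denominator 2.077.
With shield the two gaps are in series; the resistances add: (1/ε₁+1/ε_s−1)+(1/ε_s+1/ε₂−1) = 3.480+3.480 = 6.959.
Heat-flux ratio q₀/q = 6.959/2.077.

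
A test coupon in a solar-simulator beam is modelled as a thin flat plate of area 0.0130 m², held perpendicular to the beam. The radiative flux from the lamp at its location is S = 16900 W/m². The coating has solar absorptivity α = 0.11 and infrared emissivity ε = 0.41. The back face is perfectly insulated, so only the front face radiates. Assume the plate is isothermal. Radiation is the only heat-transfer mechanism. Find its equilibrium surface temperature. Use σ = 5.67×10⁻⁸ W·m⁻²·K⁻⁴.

T ≈ 532 K

At equilibrium, absorbed power = emitted power.
Absorbing cross-section = A = 0.01300 m²; emitting surface = A = 0.01300 m² (ratio 1).
αS·A_cross = εσ·A_surf·T⁴  ⇒  T⁴ = αS/(ε·1σ).
T⁴ = 0.110·16900/(0.41·1·5.67×10⁻⁸) = 7.997×10¹⁰ K⁴.
T = (7.997×10¹⁰)^(1/4).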